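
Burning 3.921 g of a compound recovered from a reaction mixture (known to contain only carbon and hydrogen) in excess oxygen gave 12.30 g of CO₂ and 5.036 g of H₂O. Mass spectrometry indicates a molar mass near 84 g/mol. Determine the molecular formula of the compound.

C6H12

mol C = 12.30 g CO₂ ÷ 44.009 g/mol = 0.27949 mol
mol H = 2 × 5.036 g H₂O ÷ 18.015 g/mol = 0.55909 mol
Divide by the smallest (0.27949 mol): C 1.000, H 2.000
Empirical formula: CH2
Empirical-formula mass = 14.03 g/mol; 84 ÷ 14.03 ≈ 6, so the molecular formula is C6H12.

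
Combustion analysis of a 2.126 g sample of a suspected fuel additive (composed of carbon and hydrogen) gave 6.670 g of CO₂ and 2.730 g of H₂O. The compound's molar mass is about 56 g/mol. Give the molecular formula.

mol C = 6.670 g CO₂ ÷ 44.009 g/mol = 0.15156 mol
mol H = 2 × 2.730 g H₂O ÷ 18.015 g/mol = 0.30308 mol
Divide by the smallest (0.15156 mol): C 1.000, H 2.000
Empirical formula: CH2
Empirical-formula mass = 14.03 g/mol; 56 ÷ 14.03 ≈ 4, so the molecular formula is C4H8.

C4H8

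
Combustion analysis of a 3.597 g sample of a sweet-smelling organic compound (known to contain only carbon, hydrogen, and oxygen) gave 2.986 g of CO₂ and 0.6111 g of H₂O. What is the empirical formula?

mol C = 2.986 g CO₂ ÷ 44.009 g/mol = 0.067850 mol
mol H = 2 × 0.6111 g H₂O ÷ 18.015 g/mol = 0.067843 mol
mass O = 3.597 − (0.81494 + 0.068386) = 2.7137 g → mol O = 2.7137 ÷ 15.999 = 0.16961 mol
Divide by the smallest (0.067843 mol): C 1.000, H 1.000, O 2.500
Multiplying each by 2 gives whole numbers: C 2.00, H 2.00, O 5.00

C2H2O5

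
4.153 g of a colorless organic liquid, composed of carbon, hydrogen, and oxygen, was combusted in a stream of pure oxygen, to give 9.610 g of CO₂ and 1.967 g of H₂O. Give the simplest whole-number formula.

C8H8O3

mol C = 9.610 g CO₂ ÷ 44.009 g/mol = 0.21836 mol
mol H = 2 × 1.967 g H₂O ÷ 18.015 g/mol = 0.21837 mol
mass O = 4.153 − (2.6228 + 0.22012) = 1.3101 g → mol O = 1.3101 ÷ 15.999 = 0.081887 mol
Divide by the smallest (0.081887 mol): C 2.667, H 2.667, O 1.000
Multiplying each by 3 gives whole numbers: C 8.00, H 8.00, O 3.00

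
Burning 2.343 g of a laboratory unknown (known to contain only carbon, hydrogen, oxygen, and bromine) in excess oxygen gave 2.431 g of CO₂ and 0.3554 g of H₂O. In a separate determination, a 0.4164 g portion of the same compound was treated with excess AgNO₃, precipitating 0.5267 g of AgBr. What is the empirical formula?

mol C = 2.431 g CO₂ ÷ 44.009 g/mol = 0.055239 mol
mol H = 2 × 0.3554 g H₂O ÷ 18.015 g/mol = 0.039456 mol
From the AgBr data: mol Br per gram of compound = (0.5267 ÷ 187.772) ÷ 0.4164 = 0.0067363 mol/g, so in the 2.343 g combustion sample mol Br = 0.015783 mol
mass O = 2.343 − (0.66347 + 0.039772 + 1.2611) = 0.37862 g → mol O = 0.37862 ÷ 15.999 = 0.023665 mol
Divide by the smallest (0.015783 mol): C 3.500, H 2.500, Br 1.000, O 1.499
Multiplying each by 2 gives whole numbers: C 7.00, H 5.00, Br 2.00, O 3.00

C7H5Br2O3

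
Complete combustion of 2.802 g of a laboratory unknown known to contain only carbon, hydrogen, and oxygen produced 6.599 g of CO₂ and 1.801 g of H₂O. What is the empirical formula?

C3H4O

mol C = 6.599 g CO₂ ÷ 44.009 g/mol = 0.14995 mol
mol H = 2 × 1.801 g H₂O ÷ 18.015 g/mol = 0.19994 mol
mass O = 2.802 − (1.8010 + 0.20154) = 0.79945 g → mol O = 0.79945 ÷ 15.999 = 0.049969 mol
Divide by the smallest (0.049969 mol): C 3.001, H 4.001, O 1.000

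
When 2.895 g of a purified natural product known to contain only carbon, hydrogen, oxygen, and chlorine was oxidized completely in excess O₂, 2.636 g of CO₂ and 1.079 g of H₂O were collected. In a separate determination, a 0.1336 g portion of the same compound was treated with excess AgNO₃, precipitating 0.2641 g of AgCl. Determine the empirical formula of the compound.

mol C = 2.636 g CO₂ ÷ 44.009 g/mol = 0.059897 mol
mol H = 2 × 1.079 g H₂O ÷ 18.015 g/mol = 0.11979 mol
From the AgCl data: mol Cl per gram of compound = (0.2641 ÷ 143.318) ÷ 0.1336 = 0.013793 mol/g, so in the 2.895 g combustion sample mol Cl = 0.039931 mol
mass O = 2.895 − (0.71942 + 0.12075 + 1.4156) = 0.63928 g → mol O = 0.63928 ÷ 15.999 = 0.039957 mol
Divide by the smallest (0.039931 mol): C 1.500, H 3.000, Cl 1.000, O 1.001
Multiplying each by 2 gives whole numbers: C 3.00, H 6.00, Cl 2.00, O 2.00

C3H6Cl2O2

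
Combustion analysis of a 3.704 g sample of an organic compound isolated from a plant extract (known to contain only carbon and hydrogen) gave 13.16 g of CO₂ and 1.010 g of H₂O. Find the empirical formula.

C8H3

mol C = 13.16 g CO₂ ÷ 44.009 g/mol = 0.29903 mol
mol H = 2 × 1.010 g H₂O ÷ 18.015 g/mol = 0.11213 mol
Divide by the smallest (0.11213 mol): C 2.667, H 1.000
Multiplying each by 3 gives whole numbers: C 8.00, H 3.00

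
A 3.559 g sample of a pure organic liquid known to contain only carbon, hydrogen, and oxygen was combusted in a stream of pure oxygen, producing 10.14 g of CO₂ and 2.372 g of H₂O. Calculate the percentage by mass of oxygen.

mol C = 10.14 g CO₂ ÷ 44.009 g/mol = 0.23041 mol
mol H = 2 × 2.372 g H₂O ÷ 18.015 g/mol = 0.26334 mol
mass O = 3.559 − (2.7674 + 0.26544) = 0.52613 g → mol O = 0.52613 ÷ 15.999 = 0.032885 mol
mass % O = 0.52613 g ÷ 3.559 g × 100%

14.78%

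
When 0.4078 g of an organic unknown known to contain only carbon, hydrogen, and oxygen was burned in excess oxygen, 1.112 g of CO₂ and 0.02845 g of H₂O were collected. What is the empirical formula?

mol C = 1.112 g CO₂ ÷ 44.009 g/mol = 0.025268 mol
mol H = 2 × 0.02845 g H₂O ÷ 18.015 g/mol = 0.0031585 mol
mass O = 0.4078 − (0.30349 + 0.0031837) = 0.10113 g → mol O = 0.10113 ÷ 15.999 = 0.0063209 mol
Divide by the smallest (0.0031585 mol): C 8.000, H 1.000, O 2.001

C8HO2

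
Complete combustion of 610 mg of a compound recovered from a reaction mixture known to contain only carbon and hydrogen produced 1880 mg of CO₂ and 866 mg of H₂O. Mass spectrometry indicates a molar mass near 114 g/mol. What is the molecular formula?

C8H18

mol C = 1.88 g CO₂ ÷ 44.009 g/mol = 0.04272 mol
mol H = 2 × 0.866 g H₂O ÷ 18.015 g/mol = 0.09614 mol
Divide by the smallest (0.04272 mol): C 1.000, H 2.251
Multiplying each by 4 gives whole numbers: C 4.00, H 9.00
Empirical formula: C4H9
Empirical-formula mass = 57.12 g/mol; 114 ÷ 57.12 ≈ 2, so the molecular formula is C8H18.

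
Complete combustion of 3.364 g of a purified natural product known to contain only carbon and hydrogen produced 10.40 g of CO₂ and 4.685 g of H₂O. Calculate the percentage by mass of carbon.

84.38%

mol C = 10.40 g CO₂ ÷ 44.009 g/mol = 0.23632 mol
mol H = 2 × 4.685 g H₂O ÷ 18.015 g/mol = 0.52012 mol
mass % C = 2.8384 g ÷ 3.364 g × 100%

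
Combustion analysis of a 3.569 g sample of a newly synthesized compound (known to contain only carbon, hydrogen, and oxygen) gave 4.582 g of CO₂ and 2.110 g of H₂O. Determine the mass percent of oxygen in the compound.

mol C = 4.582 g CO₂ ÷ 44.009 g/mol = 0.10412 mol
mol H = 2 × 2.110 g H₂O ÷ 18.015 g/mol = 0.23425 mol
mass O = 3.569 − (1.2505 + 0.23612) = 2.0824 g → mol O = 2.0824 ÷ 15.999 = 0.13016 mol
mass % O = 2.0824 g ÷ 3.569 g × 100%

58.35%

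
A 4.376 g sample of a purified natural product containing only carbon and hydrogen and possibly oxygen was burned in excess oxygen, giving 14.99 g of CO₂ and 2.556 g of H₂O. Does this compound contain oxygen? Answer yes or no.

mol C = 14.99 g CO₂ ÷ 44.009 g/mol = 0.34061 mol
mol H = 2 × 2.556 g H₂O ÷ 18.015 g/mol = 0.28376 mol
C and H together account for 4.3771 g — essentially the entire 4.376 g sample — so the compound contains no oxygen.

no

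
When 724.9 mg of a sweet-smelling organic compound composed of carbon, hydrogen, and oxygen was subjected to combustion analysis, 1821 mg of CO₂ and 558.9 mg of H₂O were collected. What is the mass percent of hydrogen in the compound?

mol C = 1.821 g CO₂ ÷ 44.009 g/mol = 0.041378 mol
mol H = 2 × 0.5589 g H₂O ÷ 18.015 g/mol = 0.062048 mol
mass O = 0.7249 − (0.49699 + 0.062545) = 0.16537 g → mol O = 0.16537 ÷ 15.999 = 0.010336 mol
mass % H = 0.062545 g ÷ 0.7249 g × 100%

8.63%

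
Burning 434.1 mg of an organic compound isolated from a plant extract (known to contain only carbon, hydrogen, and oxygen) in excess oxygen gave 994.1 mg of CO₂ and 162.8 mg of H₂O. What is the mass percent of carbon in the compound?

mol C = 0.9941 g CO₂ ÷ 44.009 g/mol = 0.022589 mol
mol H = 2 × 0.1628 g H₂O ÷ 18.015 g/mol = 0.018074 mol
mass O = 0.4341 − (0.27131 + 0.018218) = 0.14457 g → mol O = 0.14457 ÷ 15.999 = 0.0090362 mol
mass % C = 0.27131 g ÷ 0.4341 g × 100%

62.50%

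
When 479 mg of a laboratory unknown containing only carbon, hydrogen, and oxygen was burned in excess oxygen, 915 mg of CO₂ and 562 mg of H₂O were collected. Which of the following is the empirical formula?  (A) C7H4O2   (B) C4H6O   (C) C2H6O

mol C = 0.915 g CO₂ ÷ 44.009 g/mol = 0.02079 mol
mol H = 2 × 0.562 g H₂O ÷ 18.015 g/mol = 0.06239 mol
mass O = 0.479 − (0.2497 + 0.06289) = 0.1664 g → mol O = 0.1664 ÷ 15.999 = 0.01040 mol
Divide by the smallest (0.01040 mol): C 1.999, H 5.999, O 1.000

(C) C2H6O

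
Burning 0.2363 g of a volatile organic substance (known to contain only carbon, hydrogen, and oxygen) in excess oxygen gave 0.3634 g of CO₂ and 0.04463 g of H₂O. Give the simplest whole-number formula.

C5H3O5

mol C = 0.3634 g CO₂ ÷ 44.009 g/mol = 0.0082574 mol
mol H = 2 × 0.04463 g H₂O ÷ 18.015 g/mol = 0.0049548 mol
mass O = 0.2363 − (0.099180 + 0.0049944) = 0.13213 g → mol O = 0.13213 ÷ 15.999 = 0.0082584 mol
Divide by the smallest (0.0049548 mol): C 1.667, H 1.000, O 1.667
Multiplying each by 3 gives whole numbers: C 5.00, H 3.00, O 5.00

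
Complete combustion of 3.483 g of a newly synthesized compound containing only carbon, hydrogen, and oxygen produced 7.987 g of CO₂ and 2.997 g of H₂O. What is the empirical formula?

mol C = 7.987 g CO₂ ÷ 44.009 g/mol = 0.18149 mol
mol H = 2 × 2.997 g H₂O ÷ 18.015 g/mol = 0.33272 mol
mass O = 3.483 − (2.1798 + 0.33538) = 0.96779 g → mol O = 0.96779 ÷ 15.999 = 0.060491 mol
Divide by the smallest (0.060491 mol): C 3.000, H 5.500, O 1.000
Multiplying each by 2 gives whole numbers: C 6.00, H 11.00, O 2.00

C6H11O2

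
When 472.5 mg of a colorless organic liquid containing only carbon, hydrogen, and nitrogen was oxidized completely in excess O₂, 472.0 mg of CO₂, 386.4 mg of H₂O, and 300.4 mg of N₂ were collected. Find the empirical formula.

CH4N2

mol C = 0.4720 g CO₂ ÷ 44.009 g/mol = 0.010725 mol
mol H = 2 × 0.3864 g H₂O ÷ 18.015 g/mol = 0.042898 mol
mol N = 2 × 0.3004 g N₂ ÷ 28.014 g/mol = 0.021446 mol
Divide by the smallest (0.010725 mol): C 1.000, H 4.000, N 2.000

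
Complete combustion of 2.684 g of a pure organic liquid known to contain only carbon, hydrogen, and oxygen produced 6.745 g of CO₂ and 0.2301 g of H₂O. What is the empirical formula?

C6HO2

mol C = 6.745 g CO₂ ÷ 44.009 g/mol = 0.15326 mol
mol H = 2 × 0.2301 g H₂O ÷ 18.015 g/mol = 0.025545 mol
mass O = 2.684 − (1.8409 + 0.025750) = 0.81740 g → mol O = 0.81740 ÷ 15.999 = 0.051090 mol
Divide by the smallest (0.025545 mol): C 6.000, H 1.000, O 2.000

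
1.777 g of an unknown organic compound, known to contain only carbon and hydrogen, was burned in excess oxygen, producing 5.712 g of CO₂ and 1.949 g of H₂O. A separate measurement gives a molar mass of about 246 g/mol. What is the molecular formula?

mol C = 5.712 g CO₂ ÷ 44.009 g/mol = 0.12979 mol
mol H = 2 × 1.949 g H₂O ÷ 18.015 g/mol = 0.21638 mol
Divide by the smallest (0.12979 mol): C 1.000, H 1.667
Multiplying each by 3 gives whole numbers: C 3.00, H 5.00
Empirical formula: C3H5
Empirical-formula mass = 41.07 g/mol; 246 ÷ 41.07 ≈ 6, so the molecular formula is C18H30.

C18H30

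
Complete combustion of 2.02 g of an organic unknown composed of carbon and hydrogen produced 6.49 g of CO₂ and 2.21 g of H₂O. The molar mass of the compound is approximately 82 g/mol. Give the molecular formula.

mol C = 6.49 g CO₂ ÷ 44.009 g/mol = 0.1475 mol
mol H = 2 × 2.21 g H₂O ÷ 18.015 g/mol = 0.2454 mol
Divide by the smallest (0.1475 mol): C 1.000, H 1.664
Multiplying each by 3 gives whole numbers: C 3.00, H 4.99
Empirical formula: C3H5
Empirical-formula mass = 41.07 g/mol; 82 ÷ 41.07 ≈ 2, so the molecular formula is C6H10.

C6H10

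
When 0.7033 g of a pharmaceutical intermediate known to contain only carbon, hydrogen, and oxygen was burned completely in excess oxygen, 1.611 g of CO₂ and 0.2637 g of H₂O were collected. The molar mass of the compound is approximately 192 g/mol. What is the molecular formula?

mol C = 1.611 g CO₂ ÷ 44.009 g/mol = 0.036606 mol
mol H = 2 × 0.2637 g H₂O ÷ 18.015 g/mol = 0.029276 mol
mass O = 0.7033 − (0.43968 + 0.029510) = 0.23411 g → mol O = 0.23411 ÷ 15.999 = 0.014633 mol
Divide by the smallest (0.014633 mol): C 2.502, H 2.001, O 1.000
Multiplying each by 2 gives whole numbers: C 5.00, H 4.00, O 2.00
Empirical formula: C5H4O2
Empirical-formula mass = 96.08 g/mol; 192 ÷ 96.08 ≈ 2, so the molecular formula is C10H8O4.

C10H8O4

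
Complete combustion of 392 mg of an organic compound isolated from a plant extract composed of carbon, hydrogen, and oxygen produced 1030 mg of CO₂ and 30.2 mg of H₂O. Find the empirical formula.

mol C = 1.03 g CO₂ ÷ 44.009 g/mol = 0.02340 mol
mol H = 2 × 0.0302 g H₂O ÷ 18.015 g/mol = 0.003353 mol
mass O = 0.392 − (0.2811 + 0.003380) = 0.1075 g → mol O = 0.1075 ÷ 15.999 = 0.006720 mol
Divide by the smallest (0.003353 mol): C 6.981, H 1.000, O 2.004

C7HO2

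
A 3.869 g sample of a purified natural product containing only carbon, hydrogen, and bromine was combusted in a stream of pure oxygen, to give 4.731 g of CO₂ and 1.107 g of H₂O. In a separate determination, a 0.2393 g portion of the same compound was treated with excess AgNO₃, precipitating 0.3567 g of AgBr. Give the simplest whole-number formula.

mol C = 4.731 g CO₂ ÷ 44.009 g/mol = 0.10750 mol
mol H = 2 × 1.107 g H₂O ÷ 18.015 g/mol = 0.12290 mol
From the AgBr data: mol Br per gram of compound = (0.3567 ÷ 187.772) ÷ 0.2393 = 0.0079383 mol/g, so in the 3.869 g combustion sample mol Br = 0.030713 mol
Divide by the smallest (0.030713 mol): C 3.500, H 4.001, Br 1.000
Multiplying each by 2 gives whole numbers: C 7.00, H 8.00, Br 2.00

C7H8Br2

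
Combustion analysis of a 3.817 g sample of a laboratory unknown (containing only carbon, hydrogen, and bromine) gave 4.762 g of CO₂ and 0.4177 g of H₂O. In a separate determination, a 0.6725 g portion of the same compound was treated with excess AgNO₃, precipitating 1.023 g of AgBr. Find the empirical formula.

C7H3Br2

mol C = 4.762 g CO₂ ÷ 44.009 g/mol = 0.10821 mol
mol H = 2 × 0.4177 g H₂O ÷ 18.015 g/mol = 0.046372 mol
From the AgBr data: mol Br per gram of compound = (1.023 ÷ 187.772) ÷ 0.6725 = 0.0081013 mol/g, so in the 3.817 g combustion sample mol Br = 0.030923 mol
Divide by the smallest (0.030923 mol): C 3.499, H 1.500, Br 1.000
Multiplying each by 2 gives whole numbers: C 7.00, H 3.00, Br 2.00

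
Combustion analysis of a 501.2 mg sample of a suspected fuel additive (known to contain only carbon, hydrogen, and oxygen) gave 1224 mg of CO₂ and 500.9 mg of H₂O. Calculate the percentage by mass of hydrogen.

mol C = 1.224 g CO₂ ÷ 44.009 g/mol = 0.027812 mol
mol H = 2 × 0.5009 g H₂O ÷ 18.015 g/mol = 0.055609 mol
mass O = 0.5012 − (0.33406 + 0.056054) = 0.11109 g → mol O = 0.11109 ÷ 15.999 = 0.0069436 mol
mass % H = 0.056054 g ÷ 0.5012 g × 100%

11.18%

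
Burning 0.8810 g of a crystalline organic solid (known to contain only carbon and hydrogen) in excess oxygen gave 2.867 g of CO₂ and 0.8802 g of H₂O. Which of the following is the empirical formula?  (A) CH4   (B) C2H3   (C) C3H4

mol C = 2.867 g CO₂ ÷ 44.009 g/mol = 0.065146 mol
mol H = 2 × 0.8802 g H₂O ÷ 18.015 g/mol = 0.097719 mol
Divide by the smallest (0.065146 mol): C 1.000, H 1.500
Multiplying each by 2 gives whole numbers: C 2.00, H 3.00

(B) C2H3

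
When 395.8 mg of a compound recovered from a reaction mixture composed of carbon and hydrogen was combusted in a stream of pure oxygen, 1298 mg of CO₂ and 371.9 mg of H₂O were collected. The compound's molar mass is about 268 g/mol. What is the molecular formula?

mol C = 1.298 g CO₂ ÷ 44.009 g/mol = 0.029494 mol
mol H = 2 × 0.3719 g H₂O ÷ 18.015 g/mol = 0.041288 mol
Divide by the smallest (0.029494 mol): C 1.000, H 1.400
Multiplying each by 5 gives whole numbers: C 5.00, H 7.00
Empirical formula: C5H7
Empirical-formula mass = 67.11 g/mol; 268 ÷ 67.11 ≈ 4, so the molecular formula is C20H28.

C20H28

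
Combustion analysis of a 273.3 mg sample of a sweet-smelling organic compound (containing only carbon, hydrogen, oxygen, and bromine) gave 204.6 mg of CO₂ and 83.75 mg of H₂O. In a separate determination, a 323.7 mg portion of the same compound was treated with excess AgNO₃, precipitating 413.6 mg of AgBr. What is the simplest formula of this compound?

C5H10Br2O4

mol C = 0.2046 g CO₂ ÷ 44.009 g/mol = 0.0046490 mol
mol H = 2 × 0.08375 g H₂O ÷ 18.015 g/mol = 0.0092978 mol
From the AgBr data: mol Br per gram of compound = (0.4136 ÷ 187.772) ÷ 0.3237 = 0.0068047 mol/g, so in the 0.2733 g combustion sample mol Br = 0.0018597 mol
mass O = 0.2733 − (0.055840 + 0.0093722 + 0.14860) = 0.059489 g → mol O = 0.059489 ÷ 15.999 = 0.0037183 mol
Divide by the smallest (0.0018597 mol): C 2.500, H 5.000, Br 1.000, O 1.999
Multiplying each by 2 gives whole numbers: C 5.00, H 10.00, Br 2.00, O 4.00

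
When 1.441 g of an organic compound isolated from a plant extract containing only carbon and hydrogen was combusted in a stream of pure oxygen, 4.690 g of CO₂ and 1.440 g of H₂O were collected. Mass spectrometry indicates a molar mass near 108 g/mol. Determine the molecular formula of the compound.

mol C = 4.690 g CO₂ ÷ 44.009 g/mol = 0.10657 mol
mol H = 2 × 1.440 g H₂O ÷ 18.015 g/mol = 0.15987 mol
Divide by the smallest (0.10657 mol): C 1.000, H 1.500
Multiplying each by 2 gives whole numbers: C 2.00, H 3.00
Empirical formula: C2H3
Empirical-formula mass = 27.05 g/mol; 108 ÷ 27.05 ≈ 4, so the molecular formula is C8H12.

C8H12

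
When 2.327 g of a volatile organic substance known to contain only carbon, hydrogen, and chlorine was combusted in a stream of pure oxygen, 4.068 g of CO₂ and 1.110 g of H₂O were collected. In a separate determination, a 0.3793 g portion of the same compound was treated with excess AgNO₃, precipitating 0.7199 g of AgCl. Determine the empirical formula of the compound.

C3H4Cl

mol C = 4.068 g CO₂ ÷ 44.009 g/mol = 0.092436 mol
mol H = 2 × 1.110 g H₂O ÷ 18.015 g/mol = 0.12323 mol
From the AgCl data: mol Cl per gram of compound = (0.7199 ÷ 143.318) ÷ 0.3793 = 0.013243 mol/g, so in the 2.327 g combustion sample mol Cl = 0.030817 mol
Divide by the smallest (0.030817 mol): C 3.000, H 3.999, Cl 1.000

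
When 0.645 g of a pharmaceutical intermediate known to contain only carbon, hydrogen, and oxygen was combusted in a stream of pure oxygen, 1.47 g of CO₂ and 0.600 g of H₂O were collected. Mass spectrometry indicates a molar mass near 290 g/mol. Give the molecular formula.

mol C = 1.47 g CO₂ ÷ 44.009 g/mol = 0.03340 mol
mol H = 2 × 0.600 g H₂O ÷ 18.015 g/mol = 0.06661 mol
mass O = 0.645 − (0.4012 + 0.06714) = 0.1767 g → mol O = 0.1767 ÷ 15.999 = 0.01104 mol
Divide by the smallest (0.01104 mol): C 3.025, H 6.033, O 1.000
Empirical formula: C3H6O
Empirical-formula mass = 58.08 g/mol; 290 ÷ 58.08 ≈ 5, so the molecular formula is C15H30O5.

C15H30O5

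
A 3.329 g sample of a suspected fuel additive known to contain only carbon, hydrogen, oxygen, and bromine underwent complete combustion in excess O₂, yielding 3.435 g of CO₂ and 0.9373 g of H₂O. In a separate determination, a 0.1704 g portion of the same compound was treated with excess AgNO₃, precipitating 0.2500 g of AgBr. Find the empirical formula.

C6H8Br2O

mol C = 3.435 g CO₂ ÷ 44.009 g/mol = 0.078052 mol
mol H = 2 × 0.9373 g H₂O ÷ 18.015 g/mol = 0.10406 mol
From the AgBr data: mol Br per gram of compound = (0.2500 ÷ 187.772) ÷ 0.1704 = 0.0078134 mol/g, so in the 3.329 g combustion sample mol Br = 0.026011 mol
mass O = 3.329 − (0.93749 + 0.10489 + 2.0784) = 0.20826 g → mol O = 0.20826 ÷ 15.999 = 0.013017 mol
Divide by the smallest (0.013017 mol): C 5.996, H 7.994, Br 1.998, O 1.000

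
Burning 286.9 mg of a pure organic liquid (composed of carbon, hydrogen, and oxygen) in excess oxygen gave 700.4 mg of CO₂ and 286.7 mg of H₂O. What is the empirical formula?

C4H8O

mol C = 0.7004 g CO₂ ÷ 44.009 g/mol = 0.015915 mol
mol H = 2 × 0.2867 g H₂O ÷ 18.015 g/mol = 0.031829 mol
mass O = 0.2869 − (0.19115 + 0.032084) = 0.063662 g → mol O = 0.063662 ÷ 15.999 = 0.0039791 mol
Divide by the smallest (0.0039791 mol): C 4.000, H 7.999, O 1.000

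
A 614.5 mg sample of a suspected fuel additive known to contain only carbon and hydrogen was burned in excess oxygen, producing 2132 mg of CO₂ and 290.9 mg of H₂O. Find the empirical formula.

C3H2

mol C = 2.132 g CO₂ ÷ 44.009 g/mol = 0.048445 mol
mol H = 2 × 0.2909 g H₂O ÷ 18.015 g/mol = 0.032295 mol
Divide by the smallest (0.032295 mol): C 1.500, H 1.000
Multiplying each by 2 gives whole numbers: C 3.00, H 2.00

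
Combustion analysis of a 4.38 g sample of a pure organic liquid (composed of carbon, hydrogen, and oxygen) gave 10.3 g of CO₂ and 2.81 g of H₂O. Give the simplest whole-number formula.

C3H4O

mol C = 10.3 g CO₂ ÷ 44.009 g/mol = 0.2340 mol
mol H = 2 × 2.81 g H₂O ÷ 18.015 g/mol = 0.3120 mol
mass O = 4.38 − (2.811 + 0.3145) = 1.254 g → mol O = 1.254 ÷ 15.999 = 0.07841 mol
Divide by the smallest (0.07841 mol): C 2.985, H 3.979, O 1.000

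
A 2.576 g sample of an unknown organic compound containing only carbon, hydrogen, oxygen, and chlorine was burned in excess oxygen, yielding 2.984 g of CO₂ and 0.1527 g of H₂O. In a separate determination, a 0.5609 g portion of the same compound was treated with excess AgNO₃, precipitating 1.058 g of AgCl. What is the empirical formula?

C4HCl2O2

mol C = 2.984 g CO₂ ÷ 44.009 g/mol = 0.067804 mol
mol H = 2 × 0.1527 g H₂O ÷ 18.015 g/mol = 0.016953 mol
From the AgCl data: mol Cl per gram of compound = (1.058 ÷ 143.318) ÷ 0.5609 = 0.013161 mol/g, so in the 2.576 g combustion sample mol Cl = 0.033904 mol
mass O = 2.576 − (0.81440 + 0.017088 + 1.2019) = 0.54263 g → mol O = 0.54263 ÷ 15.999 = 0.033917 mol
Divide by the smallest (0.016953 mol): C 4.000, H 1.000, Cl 2.000, O 2.001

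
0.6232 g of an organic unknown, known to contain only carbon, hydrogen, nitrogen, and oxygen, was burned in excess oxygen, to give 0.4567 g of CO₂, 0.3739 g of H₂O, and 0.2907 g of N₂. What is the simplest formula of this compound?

CH4N2O

mol C = 0.4567 g CO₂ ÷ 44.009 g/mol = 0.010377 mol
mol H = 2 × 0.3739 g H₂O ÷ 18.015 g/mol = 0.041510 mol
mol N = 2 × 0.2907 g N₂ ÷ 28.014 g/mol = 0.020754 mol
mass O = 0.6232 − (0.12464 + 0.041842 + 0.29070) = 0.16601 g → mol O = 0.16601 ÷ 15.999 = 0.010377 mol
Divide by the smallest (0.010377 mol): C 1.000, H 4.000, N 2.000, O 1.000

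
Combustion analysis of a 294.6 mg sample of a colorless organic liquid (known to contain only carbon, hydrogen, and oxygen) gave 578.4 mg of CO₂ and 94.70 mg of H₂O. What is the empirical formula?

C5H4O3

mol C = 0.5784 g CO₂ ÷ 44.009 g/mol = 0.013143 mol
mol H = 2 × 0.09470 g H₂O ÷ 18.015 g/mol = 0.010513 mol
mass O = 0.2946 − (0.15786 + 0.010598) = 0.12614 g → mol O = 0.12614 ÷ 15.999 = 0.0078845 mol
Divide by the smallest (0.0078845 mol): C 1.667, H 1.333, O 1.000
Multiplying each by 3 gives whole numbers: C 5.00, H 4.00, O 3.00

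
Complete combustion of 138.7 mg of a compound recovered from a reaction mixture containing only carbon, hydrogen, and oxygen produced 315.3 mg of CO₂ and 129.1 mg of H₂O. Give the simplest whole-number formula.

mol C = 0.3153 g CO₂ ÷ 44.009 g/mol = 0.0071644 mol
mol H = 2 × 0.1291 g H₂O ÷ 18.015 g/mol = 0.014333 mol
mass O = 0.1387 − (0.086052 + 0.014447) = 0.038201 g → mol O = 0.038201 ÷ 15.999 = 0.0023877 mol
Divide by the smallest (0.0023877 mol): C 3.001, H 6.003, O 1.000

C3H6O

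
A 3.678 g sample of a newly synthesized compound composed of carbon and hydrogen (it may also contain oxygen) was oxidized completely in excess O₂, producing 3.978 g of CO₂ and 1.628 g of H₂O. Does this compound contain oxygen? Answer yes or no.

yes

mol C = 3.978 g CO₂ ÷ 44.009 g/mol = 0.090391 mol
mol H = 2 × 1.628 g H₂O ÷ 18.015 g/mol = 0.18074 mol
C and H account for only 1.2679 g of the 3.678 g sample; the remaining 2.4101 g must be oxygen.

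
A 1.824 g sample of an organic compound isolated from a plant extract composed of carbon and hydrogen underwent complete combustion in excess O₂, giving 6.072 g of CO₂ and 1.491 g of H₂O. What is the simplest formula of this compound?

mol C = 6.072 g CO₂ ÷ 44.009 g/mol = 0.13797 mol
mol H = 2 × 1.491 g H₂O ÷ 18.015 g/mol = 0.16553 mol
Divide by the smallest (0.13797 mol): C 1.000, H 1.200
Multiplying each by 5 gives whole numbers: C 5.00, H 6.00

C5H6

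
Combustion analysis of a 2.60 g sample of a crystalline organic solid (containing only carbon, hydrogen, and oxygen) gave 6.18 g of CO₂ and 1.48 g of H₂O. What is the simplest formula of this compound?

mol C = 6.18 g CO₂ ÷ 44.009 g/mol = 0.1404 mol
mol H = 2 × 1.48 g H₂O ÷ 18.015 g/mol = 0.1643 mol
mass O = 2.60 − (1.687 + 0.1656) = 0.7477 g → mol O = 0.7477 ÷ 15.999 = 0.04674 mol
Divide by the smallest (0.04674 mol): C 3.005, H 3.516, O 1.000
Multiplying each by 2 gives whole numbers: C 6.01, H 7.03, O 2.00

C6H7O2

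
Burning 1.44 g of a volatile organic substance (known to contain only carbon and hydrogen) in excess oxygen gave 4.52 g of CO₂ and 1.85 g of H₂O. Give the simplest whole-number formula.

CH2

mol C = 4.52 g CO₂ ÷ 44.009 g/mol = 0.1027 mol
mol H = 2 × 1.85 g H₂O ÷ 18.015 g/mol = 0.2054 mol
Divide by the smallest (0.1027 mol): C 1.000, H 2.000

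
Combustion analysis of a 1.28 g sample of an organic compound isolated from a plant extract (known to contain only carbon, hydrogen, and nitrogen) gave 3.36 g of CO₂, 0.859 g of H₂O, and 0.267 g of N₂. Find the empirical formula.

C4H5N

mol C = 3.36 g CO₂ ÷ 44.009 g/mol = 0.07635 mol
mol H = 2 × 0.859 g H₂O ÷ 18.015 g/mol = 0.09536 mol
mol N = 2 × 0.267 g N₂ ÷ 28.014 g/mol = 0.01906 mol
Divide by the smallest (0.01906 mol): C 4.005, H 5.003, N 1.000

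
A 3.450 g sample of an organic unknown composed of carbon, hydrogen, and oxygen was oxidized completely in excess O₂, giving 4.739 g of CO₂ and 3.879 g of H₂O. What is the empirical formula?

mol C = 4.739 g CO₂ ÷ 44.009 g/mol = 0.10768 mol
mol H = 2 × 3.879 g H₂O ÷ 18.015 g/mol = 0.43064 mol
mass O = 3.450 − (1.2934 + 0.43409) = 1.7225 g → mol O = 1.7225 ÷ 15.999 = 0.10767 mol
Divide by the smallest (0.10767 mol): C 1.000, H 4.000, O 1.000

CH4O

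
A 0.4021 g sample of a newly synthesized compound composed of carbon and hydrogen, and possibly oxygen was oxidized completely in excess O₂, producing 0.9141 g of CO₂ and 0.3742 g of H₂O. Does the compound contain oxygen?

yes

mol C = 0.9141 g CO₂ ÷ 44.009 g/mol = 0.020771 mol
mol H = 2 × 0.3742 g H₂O ÷ 18.015 g/mol = 0.041543 mol
C and H account for only 0.29135 g of the 0.4021 g sample; the remaining 0.11075 g must be oxygen.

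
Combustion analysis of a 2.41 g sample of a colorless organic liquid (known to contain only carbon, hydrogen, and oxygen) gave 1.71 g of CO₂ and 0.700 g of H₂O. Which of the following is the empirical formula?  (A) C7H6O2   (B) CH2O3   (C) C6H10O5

(B) CH2O3

mol C = 1.71 g CO₂ ÷ 44.009 g/mol = 0.03886 mol
mol H = 2 × 0.700 g H₂O ÷ 18.015 g/mol = 0.07771 mol
mass O = 2.41 − (0.4667 + 0.07833) = 1.865 g → mol O = 1.865 ÷ 15.999 = 0.1166 mol
Divide by the smallest (0.03886 mol): C 1.000, H 2.000, O 3.000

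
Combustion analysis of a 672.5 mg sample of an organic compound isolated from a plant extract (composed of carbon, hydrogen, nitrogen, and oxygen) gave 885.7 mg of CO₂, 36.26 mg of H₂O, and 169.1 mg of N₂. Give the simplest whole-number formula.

C5HN3O4

mol C = 0.8857 g CO₂ ÷ 44.009 g/mol = 0.020125 mol
mol H = 2 × 0.03626 g H₂O ÷ 18.015 g/mol = 0.0040255 mol
mol N = 2 × 0.1691 g N₂ ÷ 28.014 g/mol = 0.012073 mol
mass O = 0.6725 − (0.24173 + 0.0040577 + 0.16910) = 0.25762 g → mol O = 0.25762 ÷ 15.999 = 0.016102 mol
Divide by the smallest (0.0040255 mol): C 4.999, H 1.000, N 2.999, O 4.000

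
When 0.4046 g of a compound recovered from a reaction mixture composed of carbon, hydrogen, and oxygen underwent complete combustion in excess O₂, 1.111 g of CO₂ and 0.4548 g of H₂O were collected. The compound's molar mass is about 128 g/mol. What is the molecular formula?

mol C = 1.111 g CO₂ ÷ 44.009 g/mol = 0.025245 mol
mol H = 2 × 0.4548 g H₂O ÷ 18.015 g/mol = 0.050491 mol
mass O = 0.4046 − (0.30322 + 0.050895) = 0.050489 g → mol O = 0.050489 ÷ 15.999 = 0.0031558 mol
Divide by the smallest (0.0031558 mol): C 8.000, H 16.000, O 1.000
Empirical formula: C8H16O
Empirical-formula mass = 128.22 g/mol; 128 ÷ 128.22 ≈ 1, so the molecular formula is C8H16O.

C8H16O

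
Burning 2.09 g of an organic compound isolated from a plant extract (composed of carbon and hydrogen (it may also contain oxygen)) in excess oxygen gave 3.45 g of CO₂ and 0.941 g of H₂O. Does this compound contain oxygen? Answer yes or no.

mol C = 3.45 g CO₂ ÷ 44.009 g/mol = 0.07839 mol
mol H = 2 × 0.941 g H₂O ÷ 18.015 g/mol = 0.1045 mol
C and H account for only 1.047 g of the 2.09 g sample; the remaining 1.043 g must be oxygen.

yes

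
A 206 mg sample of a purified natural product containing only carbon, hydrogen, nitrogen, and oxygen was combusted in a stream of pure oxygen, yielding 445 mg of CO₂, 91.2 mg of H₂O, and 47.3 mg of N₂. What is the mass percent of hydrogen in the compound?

mol C = 0.445 g CO₂ ÷ 44.009 g/mol = 0.01011 mol
mol H = 2 × 0.0912 g H₂O ÷ 18.015 g/mol = 0.01012 mol
mol N = 2 × 0.0473 g N₂ ÷ 28.014 g/mol = 0.003377 mol
mass O = 0.206 − (0.1215 + 0.01021 + 0.04730) = 0.02704 g → mol O = 0.02704 ÷ 15.999 = 0.001690 mol
mass % H = 0.01021 g ÷ 0.206 g × 100%

5.0%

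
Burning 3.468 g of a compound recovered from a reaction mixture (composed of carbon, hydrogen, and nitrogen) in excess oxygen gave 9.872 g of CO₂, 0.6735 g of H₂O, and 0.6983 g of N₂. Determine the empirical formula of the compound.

C9H3N2

mol C = 9.872 g CO₂ ÷ 44.009 g/mol = 0.22432 mol
mol H = 2 × 0.6735 g H₂O ÷ 18.015 g/mol = 0.074771 mol
mol N = 2 × 0.6983 g N₂ ÷ 28.014 g/mol = 0.049854 mol
Divide by the smallest (0.049854 mol): C 4.500, H 1.500, N 1.000
Multiplying each by 2 gives whole numbers: C 9.00, H 3.00, N 2.00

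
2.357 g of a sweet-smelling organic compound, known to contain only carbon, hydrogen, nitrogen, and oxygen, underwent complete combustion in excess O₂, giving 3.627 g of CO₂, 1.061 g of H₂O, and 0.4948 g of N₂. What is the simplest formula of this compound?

C7H10N3O4

mol C = 3.627 g CO₂ ÷ 44.009 g/mol = 0.082415 mol
mol H = 2 × 1.061 g H₂O ÷ 18.015 g/mol = 0.11779 mol
mol N = 2 × 0.4948 g N₂ ÷ 28.014 g/mol = 0.035325 mol
mass O = 2.357 − (0.98989 + 0.11873 + 0.49480) = 0.75358 g → mol O = 0.75358 ÷ 15.999 = 0.047102 mol
Divide by the smallest (0.035325 mol): C 2.333, H 3.334, N 1.000, O 1.333
Multiplying each by 3 gives whole numbers: C 7.00, H 10.00, N 3.00, O 4.00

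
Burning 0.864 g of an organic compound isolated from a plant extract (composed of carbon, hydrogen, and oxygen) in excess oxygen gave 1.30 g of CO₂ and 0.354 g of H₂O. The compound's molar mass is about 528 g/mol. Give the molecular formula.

mol C = 1.30 g CO₂ ÷ 44.009 g/mol = 0.02954 mol
mol H = 2 × 0.354 g H₂O ÷ 18.015 g/mol = 0.03930 mol
mass O = 0.864 − (0.3548 + 0.03961) = 0.4696 g → mol O = 0.4696 ÷ 15.999 = 0.02935 mol
Divide by the smallest (0.02935 mol): C 1.006, H 1.339, O 1.000
Multiplying each by 3 gives whole numbers: C 3.02, H 4.02, O 3.00
Empirical formula: C3H4O3
Empirical-formula mass = 88.06 g/mol; 528 ÷ 88.06 ≈ 6, so the molecular formula is C18H24O18.

C18H24O18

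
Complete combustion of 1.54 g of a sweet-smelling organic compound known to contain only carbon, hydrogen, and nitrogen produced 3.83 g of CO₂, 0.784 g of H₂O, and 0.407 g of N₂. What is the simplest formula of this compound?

mol C = 3.83 g CO₂ ÷ 44.009 g/mol = 0.08703 mol
mol H = 2 × 0.784 g H₂O ÷ 18.015 g/mol = 0.08704 mol
mol N = 2 × 0.407 g N₂ ÷ 28.014 g/mol = 0.02906 mol
Divide by the smallest (0.02906 mol): C 2.995, H 2.995, N 1.000

C3H3N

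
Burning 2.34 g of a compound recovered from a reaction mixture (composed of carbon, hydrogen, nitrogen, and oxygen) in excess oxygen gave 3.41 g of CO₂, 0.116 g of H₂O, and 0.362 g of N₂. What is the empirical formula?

C6HN2O5

mol C = 3.41 g CO₂ ÷ 44.009 g/mol = 0.07748 mol
mol H = 2 × 0.116 g H₂O ÷ 18.015 g/mol = 0.01288 mol
mol N = 2 × 0.362 g N₂ ÷ 28.014 g/mol = 0.02584 mol
mass O = 2.34 − (0.9307 + 0.01298 + 0.3620) = 1.034 g → mol O = 1.034 ÷ 15.999 = 0.06465 mol
Divide by the smallest (0.01288 mol): C 6.017, H 1.000, N 2.007, O 5.020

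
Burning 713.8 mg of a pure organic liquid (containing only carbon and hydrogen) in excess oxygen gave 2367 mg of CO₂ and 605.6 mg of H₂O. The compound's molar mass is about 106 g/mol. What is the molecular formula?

C8H10

mol C = 2.367 g CO₂ ÷ 44.009 g/mol = 0.053784 mol
mol H = 2 × 0.6056 g H₂O ÷ 18.015 g/mol = 0.067233 mol
Divide by the smallest (0.053784 mol): C 1.000, H 1.250
Multiplying each by 4 gives whole numbers: C 4.00, H 5.00
Empirical formula: C4H5
Empirical-formula mass = 53.08 g/mol; 106 ÷ 53.08 ≈ 2, so the molecular formula is C8H10.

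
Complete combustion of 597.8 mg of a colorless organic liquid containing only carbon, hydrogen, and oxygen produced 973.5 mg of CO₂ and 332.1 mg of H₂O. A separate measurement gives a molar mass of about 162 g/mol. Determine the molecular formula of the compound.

C6H10O5

mol C = 0.9735 g CO₂ ÷ 44.009 g/mol = 0.022120 mol
mol H = 2 × 0.3321 g H₂O ÷ 18.015 g/mol = 0.036869 mol
mass O = 0.5978 − (0.26569 + 0.037164) = 0.29495 g → mol O = 0.29495 ÷ 15.999 = 0.018435 mol
Divide by the smallest (0.018435 mol): C 1.200, H 2.000, O 1.000
Multiplying each by 5 gives whole numbers: C 6.00, H 10.00, O 5.00
Empirical formula: C6H10O5
Empirical-formula mass = 162.14 g/mol; 162 ÷ 162.14 ≈ 1, so the molecular formula is C6H10O5.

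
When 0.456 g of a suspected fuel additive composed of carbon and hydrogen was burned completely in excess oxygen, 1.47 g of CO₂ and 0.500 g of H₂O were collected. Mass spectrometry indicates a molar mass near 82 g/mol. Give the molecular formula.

mol C = 1.47 g CO₂ ÷ 44.009 g/mol = 0.03340 mol
mol H = 2 × 0.500 g H₂O ÷ 18.015 g/mol = 0.05551 mol
Divide by the smallest (0.03340 mol): C 1.000, H 1.662
Multiplying each by 3 gives whole numbers: C 3.00, H 4.99
Empirical formula: C3H5
Empirical-formula mass = 41.07 g/mol; 82 ÷ 41.07 ≈ 2, so the molecular formula is C6H10.

C6H10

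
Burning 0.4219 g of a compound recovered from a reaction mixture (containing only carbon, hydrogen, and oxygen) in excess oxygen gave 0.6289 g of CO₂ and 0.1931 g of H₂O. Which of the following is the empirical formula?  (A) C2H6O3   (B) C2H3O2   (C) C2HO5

(B) C2H3O2

mol C = 0.6289 g CO₂ ÷ 44.009 g/mol = 0.014290 mol
mol H = 2 × 0.1931 g H₂O ÷ 18.015 g/mol = 0.021438 mol
mass O = 0.4219 − (0.17164 + 0.021609) = 0.22865 g → mol O = 0.22865 ÷ 15.999 = 0.014292 mol
Divide by the smallest (0.014290 mol): C 1.000, H 1.500, O 1.000
Multiplying each by 2 gives whole numbers: C 2.00, H 3.00, O 2.00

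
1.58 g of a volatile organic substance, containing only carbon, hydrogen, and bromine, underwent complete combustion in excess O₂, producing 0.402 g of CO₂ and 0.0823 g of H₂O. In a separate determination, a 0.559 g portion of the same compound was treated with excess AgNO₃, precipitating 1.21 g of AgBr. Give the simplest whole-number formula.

mol C = 0.402 g CO₂ ÷ 44.009 g/mol = 0.009134 mol
mol H = 2 × 0.0823 g H₂O ÷ 18.015 g/mol = 0.009137 mol
From the AgBr data: mol Br per gram of compound = (1.21 ÷ 187.772) ÷ 0.559 = 0.01153 mol/g, so in the 1.58 g combustion sample mol Br = 0.01821 mol
Divide by the smallest (0.009134 mol): C 1.000, H 1.000, Br 1.994

CHBr2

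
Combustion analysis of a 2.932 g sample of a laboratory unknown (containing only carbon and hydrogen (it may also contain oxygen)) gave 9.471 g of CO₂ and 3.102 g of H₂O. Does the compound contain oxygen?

mol C = 9.471 g CO₂ ÷ 44.009 g/mol = 0.21521 mol
mol H = 2 × 3.102 g H₂O ÷ 18.015 g/mol = 0.34438 mol
C and H together account for 2.9320 g — essentially the entire 2.932 g sample — so the compound contains no oxygen.

no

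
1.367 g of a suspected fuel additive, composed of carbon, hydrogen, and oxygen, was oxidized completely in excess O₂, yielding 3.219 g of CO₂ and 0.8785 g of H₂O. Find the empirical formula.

C3H4O

mol C = 3.219 g CO₂ ÷ 44.009 g/mol = 0.073144 mol
mol H = 2 × 0.8785 g H₂O ÷ 18.015 g/mol = 0.097530 mol
mass O = 1.367 − (0.87853 + 0.098310) = 0.39016 g → mol O = 0.39016 ÷ 15.999 = 0.024386 mol
Divide by the smallest (0.024386 mol): C 2.999, H 3.999, O 1.000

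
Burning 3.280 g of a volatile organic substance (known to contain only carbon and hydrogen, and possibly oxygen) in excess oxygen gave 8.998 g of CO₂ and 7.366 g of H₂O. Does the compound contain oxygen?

no

mol C = 8.998 g CO₂ ÷ 44.009 g/mol = 0.20446 mol
mol H = 2 × 7.366 g H₂O ÷ 18.015 g/mol = 0.81776 mol
C and H together account for 3.2801 g — essentially the entire 3.280 g sample — so the compound contains no oxygen.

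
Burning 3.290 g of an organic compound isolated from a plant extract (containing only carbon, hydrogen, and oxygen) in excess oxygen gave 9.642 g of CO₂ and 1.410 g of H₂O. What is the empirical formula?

mol C = 9.642 g CO₂ ÷ 44.009 g/mol = 0.21909 mol
mol H = 2 × 1.410 g H₂O ÷ 18.015 g/mol = 0.15654 mol
mass O = 3.290 − (2.6315 + 0.15779) = 0.50070 g → mol O = 0.50070 ÷ 15.999 = 0.031296 mol
Divide by the smallest (0.031296 mol): C 7.001, H 5.002, O 1.000

C7H5O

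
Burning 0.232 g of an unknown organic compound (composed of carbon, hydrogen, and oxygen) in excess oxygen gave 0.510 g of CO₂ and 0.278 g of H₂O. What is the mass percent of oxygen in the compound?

mol C = 0.510 g CO₂ ÷ 44.009 g/mol = 0.01159 mol
mol H = 2 × 0.278 g H₂O ÷ 18.015 g/mol = 0.03086 mol
mass O = 0.232 − (0.1392 + 0.03111) = 0.06170 g → mol O = 0.06170 ÷ 15.999 = 0.003856 mol
mass % O = 0.06170 g ÷ 0.232 g × 100%

26.6%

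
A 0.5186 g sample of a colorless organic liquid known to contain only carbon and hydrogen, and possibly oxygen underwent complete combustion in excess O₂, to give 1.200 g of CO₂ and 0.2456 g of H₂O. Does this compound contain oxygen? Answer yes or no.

yes

mol C = 1.200 g CO₂ ÷ 44.009 g/mol = 0.027267 mol
mol H = 2 × 0.2456 g H₂O ÷ 18.015 g/mol = 0.027266 mol
C and H account for only 0.35499 g of the 0.5186 g sample; the remaining 0.16361 g must be oxygen.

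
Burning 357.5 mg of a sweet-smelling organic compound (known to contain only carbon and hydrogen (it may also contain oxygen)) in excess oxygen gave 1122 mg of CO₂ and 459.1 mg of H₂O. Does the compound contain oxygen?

mol C = 1.122 g CO₂ ÷ 44.009 g/mol = 0.025495 mol
mol H = 2 × 0.4591 g H₂O ÷ 18.015 g/mol = 0.050969 mol
C and H together account for 0.35759 g — essentially the entire 0.3575 g sample — so the compound contains no oxygen.

no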